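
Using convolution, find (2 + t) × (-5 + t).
Ascending coefficients: a = [2, 1], b = [-5, 1]. c[0] = 2×-5 = -10; c[1] = 2×1 + 1×-5 = -3; c[2] = 1×1 = 1. Result coefficients: [-10, -3, 1] → -10 - 3t + t^2

-10 - 3t + t^2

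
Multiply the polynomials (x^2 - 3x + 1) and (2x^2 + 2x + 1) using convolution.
Ascending coefficients: a = [1, -3, 1], b = [1, 2, 2]. c[0] = 1×1 = 1; c[1] = 1×2 + -3×1 = -1; c[2] = 1×2 + -3×2 + 1×1 = -3; c[3] = -3×2 + 1×2 = -4; c[4] = 1×2 = 2. Result coefficients: [1, -1, -3, -4, 2] → 2x^4 - 4x^3 - 3x^2 - x + 1

2x^4 - 4x^3 - 3x^2 - x + 1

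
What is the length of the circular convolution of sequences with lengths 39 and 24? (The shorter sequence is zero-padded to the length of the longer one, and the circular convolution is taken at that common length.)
Circular convolution (zero-padding the shorter input) has length max(m, n) = max(39, 24) = 39

39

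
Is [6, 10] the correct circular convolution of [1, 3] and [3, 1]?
Recompute circular convolution of [1, 3] and [3, 1]: y[0] = 1×3 + 3×1 = 6; y[1] = 1×1 + 3×3 = 10 → [6, 10]. Given [6, 10] matches, so answer: Yes

Yes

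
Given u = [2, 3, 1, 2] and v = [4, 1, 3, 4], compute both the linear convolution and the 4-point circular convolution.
Linear: y_lin[0] = 2×4 = 8; y_lin[1] = 2×1 + 3×4 = 14; y_lin[2] = 2×3 + 3×1 + 1×4 = 13; y_lin[3] = 2×4 + 3×3 + 1×1 + 2×4 = 26; y_lin[4] = 3×4 + 1×3 + 2×1 = 17; y_lin[5] = 1×4 + 2×3 = 10; y_lin[6] = 2×4 = 8 → [8, 14, 13, 26, 17, 10, 8]. Circular (length 4): y[0] = 2×4 + 3×4 + 1×3 + 2×1 = 25; y[1] = 2×1 + 3×4 + 1×4 + 2×3 = 24; y[2] = 2×3 + 3×1 + 1×4 + 2×4 = 21; y[3] = 2×4 + 3×3 + 1×1 + 2×4 = 26 → [25, 24, 21, 26]

Linear: [8, 14, 13, 26, 17, 10, 8], Circular: [25, 24, 21, 26]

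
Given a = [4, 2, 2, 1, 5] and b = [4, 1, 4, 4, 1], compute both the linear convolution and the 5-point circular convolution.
Linear: y_lin[0] = 4×4 = 16; y_lin[1] = 4×1 + 2×4 = 12; y_lin[2] = 4×4 + 2×1 + 2×4 = 26; y_lin[3] = 4×4 + 2×4 + 2×1 + 1×4 = 30; y_lin[4] = 4×1 + 2×4 + 2×4 + 1×1 + 5×4 = 41; y_lin[5] = 2×1 + 2×4 + 1×4 + 5×1 = 19; y_lin[6] = 2×1 + 1×4 + 5×4 = 26; y_lin[7] = 1×1 + 5×4 = 21; y_lin[8] = 5×1 = 5 → [16, 12, 26, 30, 41, 19, 26, 21, 5]. Circular (length 5): y[0] = 4×4 + 2×1 + 2×4 + 1×4 + 5×1 = 35; y[1] = 4×1 + 2×4 + 2×1 + 1×4 + 5×4 = 38; y[2] = 4×4 + 2×1 + 2×4 + 1×1 + 5×4 = 47; y[3] = 4×4 + 2×4 + 2×1 + 1×4 + 5×1 = 35; y[4] = 4×1 + 2×4 + 2×4 + 1×1 + 5×4 = 41 → [35, 38, 47, 35, 41]

Linear: [16, 12, 26, 30, 41, 19, 26, 21, 5], Circular: [35, 38, 47, 35, 41]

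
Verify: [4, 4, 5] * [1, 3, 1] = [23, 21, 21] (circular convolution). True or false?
Recompute circular convolution of [4, 4, 5] and [1, 3, 1]: y[0] = 4×1 + 4×1 + 5×3 = 23; y[1] = 4×3 + 4×1 + 5×1 = 21; y[2] = 4×1 + 4×3 + 5×1 = 21 → [23, 21, 21]. Given [23, 21, 21] matches, so answer: Yes

Yes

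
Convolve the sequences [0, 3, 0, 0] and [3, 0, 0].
y[0] = 0×3 = 0; y[1] = 0×0 + 3×3 = 9; y[2] = 0×0 + 3×0 + 0×3 = 0; y[3] = 3×0 + 0×0 + 0×3 = 0; y[4] = 0×0 + 0×0 = 0; y[5] = 0×0 = 0

[0, 9, 0, 0, 0, 0]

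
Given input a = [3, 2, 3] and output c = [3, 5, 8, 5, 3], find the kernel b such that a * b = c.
Output length 5 = len(a) + len(b) - 1 ⇒ len(b) = 3. Solve b forward using b[k] = (c[k] - Σ_{i≥1} a[i]·b[k-i]) / a[0]: b[0] = c[0] / a[0] = 3 / 3 = 1; b[1] = (c[1] - 2×1) / a[0] = (5 - 2×1) / 3 = 1; b[2] = (c[2] - 2×1 - 3×1) / a[0] = (8 - 2×1 - 3×1) / 3 = 1. So b = [1, 1, 1]. Forward-check [3, 2, 3] * [1, 1, 1]: c[0] = 3×1 = 3; c[1] = 3×1 + 2×1 = 5; c[2] = 3×1 + 2×1 + 3×1 = 8; c[3] = 2×1 + 3×1 = 5; c[4] = 3×1 = 3 → [3, 5, 8, 5, 3] ✓

[1, 1, 1]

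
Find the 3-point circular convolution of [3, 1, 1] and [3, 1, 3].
Use y[k] = Σ_j x[j]·h[(k-j) mod 3]. y[0] = 3×3 + 1×3 + 1×1 = 13; y[1] = 3×1 + 1×3 + 1×3 = 9; y[2] = 3×3 + 1×1 + 1×3 = 13. Result: [13, 9, 13]

[13, 9, 13]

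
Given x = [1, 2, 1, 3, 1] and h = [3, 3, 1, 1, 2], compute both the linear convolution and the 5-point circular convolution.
Linear: y_lin[0] = 1×3 = 3; y_lin[1] = 1×3 + 2×3 = 9; y_lin[2] = 1×1 + 2×3 + 1×3 = 10; y_lin[3] = 1×1 + 2×1 + 1×3 + 3×3 = 15; y_lin[4] = 1×2 + 2×1 + 1×1 + 3×3 + 1×3 = 17; y_lin[5] = 2×2 + 1×1 + 3×1 + 1×3 = 11; y_lin[6] = 1×2 + 3×1 + 1×1 = 6; y_lin[7] = 3×2 + 1×1 = 7; y_lin[8] = 1×2 = 2 → [3, 9, 10, 15, 17, 11, 6, 7, 2]. Circular (length 5): y[0] = 1×3 + 2×2 + 1×1 + 3×1 + 1×3 = 14; y[1] = 1×3 + 2×3 + 1×2 + 3×1 + 1×1 = 15; y[2] = 1×1 + 2×3 + 1×3 + 3×2 + 1×1 = 17; y[3] = 1×1 + 2×1 + 1×3 + 3×3 + 1×2 = 17; y[4] = 1×2 + 2×1 + 1×1 + 3×3 + 1×3 = 17 → [14, 15, 17, 17, 17]

Linear: [3, 9, 10, 15, 17, 11, 6, 7, 2], Circular: [14, 15, 17, 17, 17]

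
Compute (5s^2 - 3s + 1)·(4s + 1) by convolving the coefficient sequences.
Ascending coefficients: a = [1, -3, 5], b = [1, 4]. c[0] = 1×1 = 1; c[1] = 1×4 + -3×1 = 1; c[2] = -3×4 + 5×1 = -7; c[3] = 5×4 = 20. Result coefficients: [1, 1, -7, 20] → 20s^3 - 7s^2 + s + 1

20s^3 - 7s^2 + s + 1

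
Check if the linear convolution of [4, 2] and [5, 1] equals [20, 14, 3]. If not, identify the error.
Recompute linear convolution of [4, 2] and [5, 1]: y[0] = 4×5 = 20; y[1] = 4×1 + 2×5 = 14; y[2] = 2×1 = 2 → [20, 14, 2]. Compare to given [20, 14, 3]: they differ at index 2: given 3, correct 2, so answer: No

No. Error at index 2: given 3, correct 2.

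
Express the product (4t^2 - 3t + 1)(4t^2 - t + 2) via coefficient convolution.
Ascending coefficients: a = [1, -3, 4], b = [2, -1, 4]. c[0] = 1×2 = 2; c[1] = 1×-1 + -3×2 = -7; c[2] = 1×4 + -3×-1 + 4×2 = 15; c[3] = -3×4 + 4×-1 = -16; c[4] = 4×4 = 16. Result coefficients: [2, -7, 15, -16, 16] → 16t^4 - 16t^3 + 15t^2 - 7t + 2

16t^4 - 16t^3 + 15t^2 - 7t + 2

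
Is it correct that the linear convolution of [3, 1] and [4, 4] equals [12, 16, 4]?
Recompute linear convolution of [3, 1] and [4, 4]: y[0] = 3×4 = 12; y[1] = 3×4 + 1×4 = 16; y[2] = 1×4 = 4 → [12, 16, 4]. Given [12, 16, 4] matches, so answer: Yes

Yes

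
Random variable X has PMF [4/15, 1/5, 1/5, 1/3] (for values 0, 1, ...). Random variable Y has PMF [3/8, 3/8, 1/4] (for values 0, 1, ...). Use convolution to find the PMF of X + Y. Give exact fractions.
P(X+Y=k) = Σ_i P(X=i)·P(Y=k-i) — a convolution of [4/15, 1/5, 1/5, 1/3] and [3/8, 3/8, 1/4]. P(X+Y=0) = (4/15)×(3/8) = 1/10; P(X+Y=1) = (4/15)×(3/8) + (1/5)×(3/8) = 1/10 + 3/40 = 7/40; P(X+Y=2) = (4/15)×(1/4) + (1/5)×(3/8) + (1/5)×(3/8) = 1/15 + 3/40 + 3/40 = 13/60; P(X+Y=3) = (1/5)×(1/4) + (1/5)×(3/8) + (1/3)×(3/8) = 1/20 + 3/40 + 1/8 = 1/4; P(X+Y=4) = (1/5)×(1/4) + (1/3)×(3/8) = 1/20 + 1/8 = 7/40; P(X+Y=5) = (1/3)×(1/4) = 1/12. PMF: [1/10, 7/40, 13/60, 1/4, 7/40, 1/12] (sums to 1 ✓)

[1/10, 7/40, 13/60, 1/4, 7/40, 1/12]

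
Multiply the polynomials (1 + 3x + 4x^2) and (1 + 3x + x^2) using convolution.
Ascending coefficients: a = [1, 3, 4], b = [1, 3, 1]. c[0] = 1×1 = 1; c[1] = 1×3 + 3×1 = 6; c[2] = 1×1 + 3×3 + 4×1 = 14; c[3] = 3×1 + 4×3 = 15; c[4] = 4×1 = 4. Result coefficients: [1, 6, 14, 15, 4] → 1 + 6x + 14x^2 + 15x^3 + 4x^4

1 + 6x + 14x^2 + 15x^3 + 4x^4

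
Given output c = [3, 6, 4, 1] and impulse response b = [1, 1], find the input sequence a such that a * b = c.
Deconvolve c=[3, 6, 4, 1] by b=[1, 1]. Since b[0]=1, solve forward: a[0] = c[0] / 1 = 3; a[1] = (c[1] - 3×1) / 1 = 3; a[2] = (c[2] - 3×1) / 1 = 1. So a = [3, 3, 1]. Check by forward convolution: c[0] = 3×1 = 3; c[1] = 3×1 + 3×1 = 6; c[2] = 3×1 + 1×1 = 4; c[3] = 1×1 = 1

[3, 3, 1]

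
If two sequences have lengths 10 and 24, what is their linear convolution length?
Linear/full convolution length: m + n - 1 = 10 + 24 - 1 = 33

33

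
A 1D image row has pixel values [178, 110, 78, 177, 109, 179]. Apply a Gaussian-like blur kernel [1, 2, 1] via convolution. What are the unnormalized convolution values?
Convolve image row [178, 110, 78, 177, 109, 179] with kernel [1, 2, 1]: y[0] = 178×1 = 178; y[1] = 178×2 + 110×1 = 466; y[2] = 178×1 + 110×2 + 78×1 = 476; y[3] = 110×1 + 78×2 + 177×1 = 443; y[4] = 78×1 + 177×2 + 109×1 = 541; y[5] = 177×1 + 109×2 + 179×1 = 574; y[6] = 109×1 + 179×2 = 467; y[7] = 179×1 = 179 → [178, 466, 476, 443, 541, 574, 467, 179]. Normalization factor = sum(kernel) = 4.

[178, 466, 476, 443, 541, 574, 467, 179]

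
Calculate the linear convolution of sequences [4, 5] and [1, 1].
y[0] = 4×1 = 4; y[1] = 4×1 + 5×1 = 9; y[2] = 5×1 = 5

[4, 9, 5]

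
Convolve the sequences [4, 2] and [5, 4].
y[0] = 4×5 = 20; y[1] = 4×4 + 2×5 = 26; y[2] = 2×4 = 8

[20, 26, 8]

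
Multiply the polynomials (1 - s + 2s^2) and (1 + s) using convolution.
Ascending coefficients: a = [1, -1, 2], b = [1, 1]. c[0] = 1×1 = 1; c[1] = 1×1 + -1×1 = 0; c[2] = -1×1 + 2×1 = 1; c[3] = 2×1 = 2. Result coefficients: [1, 0, 1, 2] → 1 + s^2 + 2s^3

1 + s^2 + 2s^3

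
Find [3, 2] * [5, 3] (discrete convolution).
y[0] = 3×5 = 15; y[1] = 3×3 + 2×5 = 19; y[2] = 2×3 = 6

[15, 19, 6]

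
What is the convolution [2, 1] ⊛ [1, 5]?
y[0] = 2×1 = 2; y[1] = 2×5 + 1×1 = 11; y[2] = 1×5 = 5

[2, 11, 5]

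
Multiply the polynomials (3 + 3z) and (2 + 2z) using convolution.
Ascending coefficients: a = [3, 3], b = [2, 2]. c[0] = 3×2 = 6; c[1] = 3×2 + 3×2 = 12; c[2] = 3×2 = 6. Result coefficients: [6, 12, 6] → 6 + 12z + 6z^2

6 + 12z + 6z^2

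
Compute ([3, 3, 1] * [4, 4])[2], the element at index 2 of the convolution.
Use y[k] = Σ_i a[i]·b[k-i] at k=2. y[2] = 3×4 + 1×4 = 16

16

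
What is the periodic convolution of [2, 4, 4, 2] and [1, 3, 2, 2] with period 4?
Use y[k] = Σ_j f[j]·g[(k-j) mod 4]. y[0] = 2×1 + 4×2 + 4×2 + 2×3 = 24; y[1] = 2×3 + 4×1 + 4×2 + 2×2 = 22; y[2] = 2×2 + 4×3 + 4×1 + 2×2 = 24; y[3] = 2×2 + 4×2 + 4×3 + 2×1 = 26. Result: [24, 22, 24, 26]

[24, 22, 24, 26]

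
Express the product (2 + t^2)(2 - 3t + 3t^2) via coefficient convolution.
Ascending coefficients: a = [2, 0, 1], b = [2, -3, 3]. c[0] = 2×2 = 4; c[1] = 2×-3 + 0×2 = -6; c[2] = 2×3 + 0×-3 + 1×2 = 8; c[3] = 0×3 + 1×-3 = -3; c[4] = 1×3 = 3. Result coefficients: [4, -6, 8, -3, 3] → 4 - 6t + 8t^2 - 3t^3 + 3t^4

4 - 6t + 8t^2 - 3t^3 + 3t^4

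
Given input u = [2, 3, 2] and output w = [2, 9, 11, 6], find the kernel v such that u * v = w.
Output length 4 = len(u) + len(v) - 1 ⇒ len(v) = 2. Solve v forward using v[k] = (w[k] - Σ_{i≥1} u[i]·v[k-i]) / u[0]: v[0] = w[0] / u[0] = 2 / 2 = 1; v[1] = (w[1] - 3×1) / u[0] = (9 - 3×1) / 2 = 3. So v = [1, 3]. Forward-check [2, 3, 2] * [1, 3]: w[0] = 2×1 = 2; w[1] = 2×3 + 3×1 = 9; w[2] = 3×3 + 2×1 = 11; w[3] = 2×3 = 6 → [2, 9, 11, 6] ✓

[1, 3]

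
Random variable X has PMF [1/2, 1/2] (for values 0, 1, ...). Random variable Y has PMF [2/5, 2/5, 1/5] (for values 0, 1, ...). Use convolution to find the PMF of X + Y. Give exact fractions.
P(X+Y=k) = Σ_i P(X=i)·P(Y=k-i) — a convolution of [1/2, 1/2] and [2/5, 2/5, 1/5]. P(X+Y=0) = (1/2)×(2/5) = 1/5; P(X+Y=1) = (1/2)×(2/5) + (1/2)×(2/5) = 1/5 + 1/5 = 2/5; P(X+Y=2) = (1/2)×(1/5) + (1/2)×(2/5) = 1/10 + 1/5 = 3/10; P(X+Y=3) = (1/2)×(1/5) = 1/10. PMF: [1/5, 2/5, 3/10, 1/10] (sums to 1 ✓)

[1/5, 2/5, 3/10, 1/10]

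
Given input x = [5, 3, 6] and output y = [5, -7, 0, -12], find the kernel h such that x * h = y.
Output length 4 = len(x) + len(h) - 1 ⇒ len(h) = 2. Solve h forward using h[k] = (y[k] - Σ_{i≥1} x[i]·h[k-i]) / x[0]: h[0] = y[0] / x[0] = 5 / 5 = 1; h[1] = (y[1] - 3×1) / x[0] = (-7 - 3×1) / 5 = -2. So h = [1, -2]. Forward-check [5, 3, 6] * [1, -2]: y[0] = 5×1 = 5; y[1] = 5×-2 + 3×1 = -7; y[2] = 3×-2 + 6×1 = 0; y[3] = 6×-2 = -12 → [5, -7, 0, -12] ✓

[1, -2]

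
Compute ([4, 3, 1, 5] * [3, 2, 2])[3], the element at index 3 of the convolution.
Use y[k] = Σ_i a[i]·b[k-i] at k=3. y[3] = 3×2 + 1×2 + 5×3 = 23

23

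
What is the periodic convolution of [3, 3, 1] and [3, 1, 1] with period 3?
Use y[k] = Σ_j a[j]·b[(k-j) mod 3]. y[0] = 3×3 + 3×1 + 1×1 = 13; y[1] = 3×1 + 3×3 + 1×1 = 13; y[2] = 3×1 + 3×1 + 1×3 = 9. Result: [13, 13, 9]

[13, 13, 9]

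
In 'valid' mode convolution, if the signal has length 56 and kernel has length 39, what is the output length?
'Valid' mode counts only positions where the kernel fully overlaps the signal: m - n + 1 = 56 - 39 + 1 = 18

18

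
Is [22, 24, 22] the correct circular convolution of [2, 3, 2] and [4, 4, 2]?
Recompute circular convolution of [2, 3, 2] and [4, 4, 2]: y[0] = 2×4 + 3×2 + 2×4 = 22; y[1] = 2×4 + 3×4 + 2×2 = 24; y[2] = 2×2 + 3×4 + 2×4 = 24 → [22, 24, 24]. Compare to given [22, 24, 22]: they differ at index 2: given 22, correct 24, so answer: No

No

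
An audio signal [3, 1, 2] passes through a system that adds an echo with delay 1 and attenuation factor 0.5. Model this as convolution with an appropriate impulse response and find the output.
Direct-path + delayed-attenuated-path model → impulse response h = [1, 0.5] (1 at lag 0, 0.5 at lag 1). Output y[n] = x[n] + 0.5·x[n - 1] (with x[n] = 0 outside 0..2): y[0] = 3 + 0.5×0 = 3; y[1] = 1 + 0.5×3 = 2.5; y[2] = 2 + 0.5×1 = 2.5; y[3] = 0 + 0.5×2 = 1.0. So y = [3, 2.5, 2.5, 1.0]

[3, 2.5, 2.5, 1.0]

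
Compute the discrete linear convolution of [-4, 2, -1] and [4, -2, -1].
y[0] = -4×4 = -16; y[1] = -4×-2 + 2×4 = 16; y[2] = -4×-1 + 2×-2 + -1×4 = -4; y[3] = 2×-1 + -1×-2 = 0; y[4] = -1×-1 = 1

[-16, 16, -4, 0, 1]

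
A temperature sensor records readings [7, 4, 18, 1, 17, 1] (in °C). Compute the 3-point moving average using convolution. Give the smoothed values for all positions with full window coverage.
3-point moving average kernel = [1, 1, 1]. Apply in 'valid' mode (full window coverage): avg[0] = (7 + 4 + 18) / 3 = 9.67; avg[1] = (4 + 18 + 1) / 3 = 7.67; avg[2] = (18 + 1 + 17) / 3 = 12.0; avg[3] = (1 + 17 + 1) / 3 = 6.33. Smoothed values: [9.67, 7.67, 12.0, 6.33]

[9.67, 7.67, 12.0, 6.33]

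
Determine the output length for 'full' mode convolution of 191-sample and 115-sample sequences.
Linear/full convolution length: m + n - 1 = 191 + 115 - 1 = 305

305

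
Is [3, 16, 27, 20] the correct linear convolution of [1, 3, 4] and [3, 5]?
Recompute linear convolution of [1, 3, 4] and [3, 5]: y[0] = 1×3 = 3; y[1] = 1×5 + 3×3 = 14; y[2] = 3×5 + 4×3 = 27; y[3] = 4×5 = 20 → [3, 14, 27, 20]. Compare to given [3, 16, 27, 20]: they differ at index 1: given 16, correct 14, so answer: No

No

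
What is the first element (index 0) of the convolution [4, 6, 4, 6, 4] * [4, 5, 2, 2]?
Use y[k] = Σ_i a[i]·b[k-i] at k=0. y[0] = 4×4 = 16

16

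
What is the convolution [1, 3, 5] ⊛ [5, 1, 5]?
y[0] = 1×5 = 5; y[1] = 1×1 + 3×5 = 16; y[2] = 1×5 + 3×1 + 5×5 = 33; y[3] = 3×5 + 5×1 = 20; y[4] = 5×5 = 25

[5, 16, 33, 20, 25]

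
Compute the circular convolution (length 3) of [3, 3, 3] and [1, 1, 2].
Use y[k] = Σ_j a[j]·b[(k-j) mod 3]. y[0] = 3×1 + 3×2 + 3×1 = 12; y[1] = 3×1 + 3×1 + 3×2 = 12; y[2] = 3×2 + 3×1 + 3×1 = 12. Result: [12, 12, 12]

[12, 12, 12]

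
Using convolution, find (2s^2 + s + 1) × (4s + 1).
Ascending coefficients: a = [1, 1, 2], b = [1, 4]. c[0] = 1×1 = 1; c[1] = 1×4 + 1×1 = 5; c[2] = 1×4 + 2×1 = 6; c[3] = 2×4 = 8. Result coefficients: [1, 5, 6, 8] → 8s^3 + 6s^2 + 5s + 1

8s^3 + 6s^2 + 5s + 1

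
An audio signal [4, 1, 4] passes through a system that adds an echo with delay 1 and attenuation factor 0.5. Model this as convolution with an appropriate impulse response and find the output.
Direct-path + delayed-attenuated-path model → impulse response h = [1, 0.5] (1 at lag 0, 0.5 at lag 1). Output y[n] = x[n] + 0.5·x[n - 1] (with x[n] = 0 outside 0..2): y[0] = 4 + 0.5×0 = 4; y[1] = 1 + 0.5×4 = 3.0; y[2] = 4 + 0.5×1 = 4.5; y[3] = 0 + 0.5×4 = 2.0. So y = [4, 3.0, 4.5, 2.0]

[4, 3.0, 4.5, 2.0]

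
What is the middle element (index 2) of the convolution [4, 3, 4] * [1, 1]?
Use y[k] = Σ_i a[i]·b[k-i] at k=2. y[2] = 3×1 + 4×1 = 7

7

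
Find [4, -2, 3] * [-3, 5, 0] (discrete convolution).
y[0] = 4×-3 = -12; y[1] = 4×5 + -2×-3 = 26; y[2] = 4×0 + -2×5 + 3×-3 = -19; y[3] = -2×0 + 3×5 = 15; y[4] = 3×0 = 0

[-12, 26, -19, 15, 0]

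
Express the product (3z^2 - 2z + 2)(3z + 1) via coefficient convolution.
Ascending coefficients: a = [2, -2, 3], b = [1, 3]. c[0] = 2×1 = 2; c[1] = 2×3 + -2×1 = 4; c[2] = -2×3 + 3×1 = -3; c[3] = 3×3 = 9. Result coefficients: [2, 4, -3, 9] → 9z^3 - 3z^2 + 4z + 2

9z^3 - 3z^2 + 4z + 2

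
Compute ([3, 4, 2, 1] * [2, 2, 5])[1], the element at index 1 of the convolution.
Use y[k] = Σ_i a[i]·b[k-i] at k=1. y[1] = 3×2 + 4×2 = 14

14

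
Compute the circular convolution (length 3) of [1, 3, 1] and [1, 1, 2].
Use y[k] = Σ_j s[j]·t[(k-j) mod 3]. y[0] = 1×1 + 3×2 + 1×1 = 8; y[1] = 1×1 + 3×1 + 1×2 = 6; y[2] = 1×2 + 3×1 + 1×1 = 6. Result: [8, 6, 6]

[8, 6, 6]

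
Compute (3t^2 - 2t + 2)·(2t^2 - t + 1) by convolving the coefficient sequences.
Ascending coefficients: a = [2, -2, 3], b = [1, -1, 2]. c[0] = 2×1 = 2; c[1] = 2×-1 + -2×1 = -4; c[2] = 2×2 + -2×-1 + 3×1 = 9; c[3] = -2×2 + 3×-1 = -7; c[4] = 3×2 = 6. Result coefficients: [2, -4, 9, -7, 6] → 6t^4 - 7t^3 + 9t^2 - 4t + 2

6t^4 - 7t^3 + 9t^2 - 4t + 2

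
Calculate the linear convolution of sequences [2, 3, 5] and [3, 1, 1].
y[0] = 2×3 = 6; y[1] = 2×1 + 3×3 = 11; y[2] = 2×1 + 3×1 + 5×3 = 20; y[3] = 3×1 + 5×1 = 8; y[4] = 5×1 = 5

[6, 11, 20, 8, 5]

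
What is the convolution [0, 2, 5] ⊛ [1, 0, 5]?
y[0] = 0×1 = 0; y[1] = 0×0 + 2×1 = 2; y[2] = 0×5 + 2×0 + 5×1 = 5; y[3] = 2×5 + 5×0 = 10; y[4] = 5×5 = 25

[0, 2, 5, 10, 25]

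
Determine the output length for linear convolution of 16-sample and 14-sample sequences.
Linear/full convolution length: m + n - 1 = 16 + 14 - 1 = 29

29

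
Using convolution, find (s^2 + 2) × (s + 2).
Ascending coefficients: a = [2, 0, 1], b = [2, 1]. c[0] = 2×2 = 4; c[1] = 2×1 + 0×2 = 2; c[2] = 0×1 + 1×2 = 2; c[3] = 1×1 = 1. Result coefficients: [4, 2, 2, 1] → s^3 + 2s^2 + 2s + 4

s^3 + 2s^2 + 2s + 4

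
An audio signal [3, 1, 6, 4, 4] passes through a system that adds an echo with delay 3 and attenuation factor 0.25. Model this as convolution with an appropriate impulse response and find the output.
Direct-path + delayed-attenuated-path model → impulse response h = [1, 0, 0, 0.25] (1 at lag 0, 0.25 at lag 3). Output y[n] = x[n] + 0.25·x[n - 3] (with x[n] = 0 outside 0..4): y[0] = 3 + 0.25×0 = 3; y[1] = 1 + 0.25×0 = 1; y[2] = 6 + 0.25×0 = 6; y[3] = 4 + 0.25×3 = 4.75; y[4] = 4 + 0.25×1 = 4.25; y[5] = 0 + 0.25×6 = 1.5; y[6] = 0 + 0.25×4 = 1.0; y[7] = 0 + 0.25×4 = 1.0. So y = [3, 1, 6, 4.75, 4.25, 1.5, 1.0, 1.0]

[3, 1, 6, 4.75, 4.25, 1.5, 1.0, 1.0]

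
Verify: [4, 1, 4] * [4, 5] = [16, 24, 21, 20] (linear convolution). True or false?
Recompute linear convolution of [4, 1, 4] and [4, 5]: y[0] = 4×4 = 16; y[1] = 4×5 + 1×4 = 24; y[2] = 1×5 + 4×4 = 21; y[3] = 4×5 = 20 → [16, 24, 21, 20]. Given [16, 24, 21, 20] matches, so answer: Yes

Yes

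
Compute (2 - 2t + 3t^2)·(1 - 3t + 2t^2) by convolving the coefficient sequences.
Ascending coefficients: a = [2, -2, 3], b = [1, -3, 2]. c[0] = 2×1 = 2; c[1] = 2×-3 + -2×1 = -8; c[2] = 2×2 + -2×-3 + 3×1 = 13; c[3] = -2×2 + 3×-3 = -13; c[4] = 3×2 = 6. Result coefficients: [2, -8, 13, -13, 6] → 2 - 8t + 13t^2 - 13t^3 + 6t^4

2 - 8t + 13t^2 - 13t^3 + 6t^4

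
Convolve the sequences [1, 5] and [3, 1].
y[0] = 1×3 = 3; y[1] = 1×1 + 5×3 = 16; y[2] = 5×1 = 5

[3, 16, 5]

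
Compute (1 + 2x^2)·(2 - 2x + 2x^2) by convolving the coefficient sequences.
Ascending coefficients: a = [1, 0, 2], b = [2, -2, 2]. c[0] = 1×2 = 2; c[1] = 1×-2 + 0×2 = -2; c[2] = 1×2 + 0×-2 + 2×2 = 6; c[3] = 0×2 + 2×-2 = -4; c[4] = 2×2 = 4. Result coefficients: [2, -2, 6, -4, 4] → 2 - 2x + 6x^2 - 4x^3 + 4x^4

2 - 2x + 6x^2 - 4x^3 + 4x^4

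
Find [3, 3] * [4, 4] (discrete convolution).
y[0] = 3×4 = 12; y[1] = 3×4 + 3×4 = 24; y[2] = 3×4 = 12

[12, 24, 12]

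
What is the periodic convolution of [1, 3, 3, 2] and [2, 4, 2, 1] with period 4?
Use y[k] = Σ_j x[j]·h[(k-j) mod 4]. y[0] = 1×2 + 3×1 + 3×2 + 2×4 = 19; y[1] = 1×4 + 3×2 + 3×1 + 2×2 = 17; y[2] = 1×2 + 3×4 + 3×2 + 2×1 = 22; y[3] = 1×1 + 3×2 + 3×4 + 2×2 = 23. Result: [19, 17, 22, 23]

[19, 17, 22, 23]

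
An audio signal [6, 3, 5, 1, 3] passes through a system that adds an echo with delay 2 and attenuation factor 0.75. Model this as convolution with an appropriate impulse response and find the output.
Direct-path + delayed-attenuated-path model → impulse response h = [1, 0, 0.75] (1 at lag 0, 0.75 at lag 2). Output y[n] = x[n] + 0.75·x[n - 2] (with x[n] = 0 outside 0..4): y[0] = 6 + 0.75×0 = 6; y[1] = 3 + 0.75×0 = 3; y[2] = 5 + 0.75×6 = 9.5; y[3] = 1 + 0.75×3 = 3.25; y[4] = 3 + 0.75×5 = 6.75; y[5] = 0 + 0.75×1 = 0.75; y[6] = 0 + 0.75×3 = 2.25. So y = [6, 3, 9.5, 3.25, 6.75, 0.75, 2.25]

[6, 3, 9.5, 3.25, 6.75, 0.75, 2.25]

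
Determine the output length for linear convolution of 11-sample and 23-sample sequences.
Linear/full convolution length: m + n - 1 = 11 + 23 - 1 = 33

33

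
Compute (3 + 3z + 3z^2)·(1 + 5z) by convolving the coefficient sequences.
Ascending coefficients: a = [3, 3, 3], b = [1, 5]. c[0] = 3×1 = 3; c[1] = 3×5 + 3×1 = 18; c[2] = 3×5 + 3×1 = 18; c[3] = 3×5 = 15. Result coefficients: [3, 18, 18, 15] → 3 + 18z + 18z^2 + 15z^3

3 + 18z + 18z^2 + 15z^3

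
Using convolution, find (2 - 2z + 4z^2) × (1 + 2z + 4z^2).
Ascending coefficients: a = [2, -2, 4], b = [1, 2, 4]. c[0] = 2×1 = 2; c[1] = 2×2 + -2×1 = 2; c[2] = 2×4 + -2×2 + 4×1 = 8; c[3] = -2×4 + 4×2 = 0; c[4] = 4×4 = 16. Result coefficients: [2, 2, 8, 0, 16] → 2 + 2z + 8z^2 + 16z^4

2 + 2z + 8z^2 + 16z^4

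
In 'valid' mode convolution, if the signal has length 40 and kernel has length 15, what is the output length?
'Valid' mode counts only positions where the kernel fully overlaps the signal: m - n + 1 = 40 - 15 + 1 = 26

26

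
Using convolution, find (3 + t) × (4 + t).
Ascending coefficients: a = [3, 1], b = [4, 1]. c[0] = 3×4 = 12; c[1] = 3×1 + 1×4 = 7; c[2] = 1×1 = 1. Result coefficients: [12, 7, 1] → 12 + 7t + t^2

12 + 7t + t^2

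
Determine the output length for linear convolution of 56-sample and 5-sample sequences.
Linear/full convolution length: m + n - 1 = 56 + 5 - 1 = 60

60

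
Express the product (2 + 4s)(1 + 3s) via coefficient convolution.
Ascending coefficients: a = [2, 4], b = [1, 3]. c[0] = 2×1 = 2; c[1] = 2×3 + 4×1 = 10; c[2] = 4×3 = 12. Result coefficients: [2, 10, 12] → 2 + 10s + 12s^2

2 + 10s + 12s^2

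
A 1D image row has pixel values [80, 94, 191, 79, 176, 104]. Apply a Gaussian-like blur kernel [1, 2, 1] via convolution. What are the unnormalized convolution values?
Convolve image row [80, 94, 191, 79, 176, 104] with kernel [1, 2, 1]: y[0] = 80×1 = 80; y[1] = 80×2 + 94×1 = 254; y[2] = 80×1 + 94×2 + 191×1 = 459; y[3] = 94×1 + 191×2 + 79×1 = 555; y[4] = 191×1 + 79×2 + 176×1 = 525; y[5] = 79×1 + 176×2 + 104×1 = 535; y[6] = 176×1 + 104×2 = 384; y[7] = 104×1 = 104 → [80, 254, 459, 555, 525, 535, 384, 104]. Normalization factor = sum(kernel) = 4.

[80, 254, 459, 555, 525, 535, 384, 104]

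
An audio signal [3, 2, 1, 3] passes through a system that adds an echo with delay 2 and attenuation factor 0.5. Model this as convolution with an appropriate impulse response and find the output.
Direct-path + delayed-attenuated-path model → impulse response h = [1, 0, 0.5] (1 at lag 0, 0.5 at lag 2). Output y[n] = x[n] + 0.5·x[n - 2] (with x[n] = 0 outside 0..3): y[0] = 3 + 0.5×0 = 3; y[1] = 2 + 0.5×0 = 2; y[2] = 1 + 0.5×3 = 2.5; y[3] = 3 + 0.5×2 = 4.0; y[4] = 0 + 0.5×1 = 0.5; y[5] = 0 + 0.5×3 = 1.5. So y = [3, 2, 2.5, 4.0, 0.5, 1.5]

[3, 2, 2.5, 4.0, 0.5, 1.5]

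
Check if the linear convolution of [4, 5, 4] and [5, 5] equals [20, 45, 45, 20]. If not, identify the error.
Recompute linear convolution of [4, 5, 4] and [5, 5]: y[0] = 4×5 = 20; y[1] = 4×5 + 5×5 = 45; y[2] = 5×5 + 4×5 = 45; y[3] = 4×5 = 20 → [20, 45, 45, 20]. Given [20, 45, 45, 20] matches, so answer: Yes

Yes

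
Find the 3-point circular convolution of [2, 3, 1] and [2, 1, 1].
Use y[k] = Σ_j u[j]·v[(k-j) mod 3]. y[0] = 2×2 + 3×1 + 1×1 = 8; y[1] = 2×1 + 3×2 + 1×1 = 9; y[2] = 2×1 + 3×1 + 1×2 = 7. Result: [8, 9, 7]

[8, 9, 7]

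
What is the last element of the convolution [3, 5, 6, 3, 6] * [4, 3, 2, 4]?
Use y[k] = Σ_i a[i]·b[k-i] at k=7. y[7] = 6×4 = 24

24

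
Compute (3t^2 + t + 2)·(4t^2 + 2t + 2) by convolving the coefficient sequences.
Ascending coefficients: a = [2, 1, 3], b = [2, 2, 4]. c[0] = 2×2 = 4; c[1] = 2×2 + 1×2 = 6; c[2] = 2×4 + 1×2 + 3×2 = 16; c[3] = 1×4 + 3×2 = 10; c[4] = 3×4 = 12. Result coefficients: [4, 6, 16, 10, 12] → 12t^4 + 10t^3 + 16t^2 + 6t + 4

12t^4 + 10t^3 + 16t^2 + 6t + 4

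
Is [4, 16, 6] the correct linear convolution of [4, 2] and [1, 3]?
Recompute linear convolution of [4, 2] and [1, 3]: y[0] = 4×1 = 4; y[1] = 4×3 + 2×1 = 14; y[2] = 2×3 = 6 → [4, 14, 6]. Compare to given [4, 16, 6]: they differ at index 1: given 16, correct 14, so answer: No

No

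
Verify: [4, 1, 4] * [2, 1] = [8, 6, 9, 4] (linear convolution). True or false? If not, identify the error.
Recompute linear convolution of [4, 1, 4] and [2, 1]: y[0] = 4×2 = 8; y[1] = 4×1 + 1×2 = 6; y[2] = 1×1 + 4×2 = 9; y[3] = 4×1 = 4 → [8, 6, 9, 4]. Given [8, 6, 9, 4] matches, so answer: Yes

Yes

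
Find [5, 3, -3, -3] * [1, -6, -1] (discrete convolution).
y[0] = 5×1 = 5; y[1] = 5×-6 + 3×1 = -27; y[2] = 5×-1 + 3×-6 + -3×1 = -26; y[3] = 3×-1 + -3×-6 + -3×1 = 12; y[4] = -3×-1 + -3×-6 = 21; y[5] = -3×-1 = 3

[5, -27, -26, 12, 21, 3]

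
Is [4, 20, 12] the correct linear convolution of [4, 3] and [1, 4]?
Recompute linear convolution of [4, 3] and [1, 4]: y[0] = 4×1 = 4; y[1] = 4×4 + 3×1 = 19; y[2] = 3×4 = 12 → [4, 19, 12]. Compare to given [4, 20, 12]: they differ at index 1: given 20, correct 19, so answer: No

No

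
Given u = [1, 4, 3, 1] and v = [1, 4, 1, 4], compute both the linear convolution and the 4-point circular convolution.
Linear: y_lin[0] = 1×1 = 1; y_lin[1] = 1×4 + 4×1 = 8; y_lin[2] = 1×1 + 4×4 + 3×1 = 20; y_lin[3] = 1×4 + 4×1 + 3×4 + 1×1 = 21; y_lin[4] = 4×4 + 3×1 + 1×4 = 23; y_lin[5] = 3×4 + 1×1 = 13; y_lin[6] = 1×4 = 4 → [1, 8, 20, 21, 23, 13, 4]. Circular (length 4): y[0] = 1×1 + 4×4 + 3×1 + 1×4 = 24; y[1] = 1×4 + 4×1 + 3×4 + 1×1 = 21; y[2] = 1×1 + 4×4 + 3×1 + 1×4 = 24; y[3] = 1×4 + 4×1 + 3×4 + 1×1 = 21 → [24, 21, 24, 21]

Linear: [1, 8, 20, 21, 23, 13, 4], Circular: [24, 21, 24, 21]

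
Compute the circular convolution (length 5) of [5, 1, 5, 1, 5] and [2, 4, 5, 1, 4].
Use y[k] = Σ_j s[j]·t[(k-j) mod 5]. y[0] = 5×2 + 1×4 + 5×1 + 1×5 + 5×4 = 44; y[1] = 5×4 + 1×2 + 5×4 + 1×1 + 5×5 = 68; y[2] = 5×5 + 1×4 + 5×2 + 1×4 + 5×1 = 48; y[3] = 5×1 + 1×5 + 5×4 + 1×2 + 5×4 = 52; y[4] = 5×4 + 1×1 + 5×5 + 1×4 + 5×2 = 60. Result: [44, 68, 48, 52, 60]

[44, 68, 48, 52, 60]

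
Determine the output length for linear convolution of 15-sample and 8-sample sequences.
Linear/full convolution length: m + n - 1 = 15 + 8 - 1 = 22

22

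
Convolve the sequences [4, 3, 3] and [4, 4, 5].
y[0] = 4×4 = 16; y[1] = 4×4 + 3×4 = 28; y[2] = 4×5 + 3×4 + 3×4 = 44; y[3] = 3×5 + 3×4 = 27; y[4] = 3×5 = 15

[16, 28, 44, 27, 15]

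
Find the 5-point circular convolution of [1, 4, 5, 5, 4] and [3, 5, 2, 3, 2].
Use y[k] = Σ_j f[j]·g[(k-j) mod 5]. y[0] = 1×3 + 4×2 + 5×3 + 5×2 + 4×5 = 56; y[1] = 1×5 + 4×3 + 5×2 + 5×3 + 4×2 = 50; y[2] = 1×2 + 4×5 + 5×3 + 5×2 + 4×3 = 59; y[3] = 1×3 + 4×2 + 5×5 + 5×3 + 4×2 = 59; y[4] = 1×2 + 4×3 + 5×2 + 5×5 + 4×3 = 61. Result: [56, 50, 59, 59, 61]

[56, 50, 59, 59, 61]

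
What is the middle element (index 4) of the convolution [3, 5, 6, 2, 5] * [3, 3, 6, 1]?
Use y[k] = Σ_i a[i]·b[k-i] at k=4. y[4] = 5×1 + 6×6 + 2×3 + 5×3 = 62

62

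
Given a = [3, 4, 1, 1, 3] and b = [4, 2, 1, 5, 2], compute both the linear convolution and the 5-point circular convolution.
Linear: y_lin[0] = 3×4 = 12; y_lin[1] = 3×2 + 4×4 = 22; y_lin[2] = 3×1 + 4×2 + 1×4 = 15; y_lin[3] = 3×5 + 4×1 + 1×2 + 1×4 = 25; y_lin[4] = 3×2 + 4×5 + 1×1 + 1×2 + 3×4 = 41; y_lin[5] = 4×2 + 1×5 + 1×1 + 3×2 = 20; y_lin[6] = 1×2 + 1×5 + 3×1 = 10; y_lin[7] = 1×2 + 3×5 = 17; y_lin[8] = 3×2 = 6 → [12, 22, 15, 25, 41, 20, 10, 17, 6]. Circular (length 5): y[0] = 3×4 + 4×2 + 1×5 + 1×1 + 3×2 = 32; y[1] = 3×2 + 4×4 + 1×2 + 1×5 + 3×1 = 32; y[2] = 3×1 + 4×2 + 1×4 + 1×2 + 3×5 = 32; y[3] = 3×5 + 4×1 + 1×2 + 1×4 + 3×2 = 31; y[4] = 3×2 + 4×5 + 1×1 + 1×2 + 3×4 = 41 → [32, 32, 32, 31, 41]

Linear: [12, 22, 15, 25, 41, 20, 10, 17, 6], Circular: [32, 32, 32, 31, 41]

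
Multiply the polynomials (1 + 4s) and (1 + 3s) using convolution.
Ascending coefficients: a = [1, 4], b = [1, 3]. c[0] = 1×1 = 1; c[1] = 1×3 + 4×1 = 7; c[2] = 4×3 = 12. Result coefficients: [1, 7, 12] → 1 + 7s + 12s^2

1 + 7s + 12s^2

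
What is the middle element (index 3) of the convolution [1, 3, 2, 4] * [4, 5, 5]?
Use y[k] = Σ_i a[i]·b[k-i] at k=3. y[3] = 3×5 + 2×5 + 4×4 = 41

41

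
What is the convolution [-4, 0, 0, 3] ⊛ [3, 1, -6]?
y[0] = -4×3 = -12; y[1] = -4×1 + 0×3 = -4; y[2] = -4×-6 + 0×1 + 0×3 = 24; y[3] = 0×-6 + 0×1 + 3×3 = 9; y[4] = 0×-6 + 3×1 = 3; y[5] = 3×-6 = -18

[-12, -4, 24, 9, 3, -18]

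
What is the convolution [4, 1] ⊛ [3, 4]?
y[0] = 4×3 = 12; y[1] = 4×4 + 1×3 = 19; y[2] = 1×4 = 4

[12, 19, 4]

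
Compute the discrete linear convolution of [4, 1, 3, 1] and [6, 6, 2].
y[0] = 4×6 = 24; y[1] = 4×6 + 1×6 = 30; y[2] = 4×2 + 1×6 + 3×6 = 32; y[3] = 1×2 + 3×6 + 1×6 = 26; y[4] = 3×2 + 1×6 = 12; y[5] = 1×2 = 2

[24, 30, 32, 26, 12, 2]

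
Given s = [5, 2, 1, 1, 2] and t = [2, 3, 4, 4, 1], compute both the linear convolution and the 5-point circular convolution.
Linear: y_lin[0] = 5×2 = 10; y_lin[1] = 5×3 + 2×2 = 19; y_lin[2] = 5×4 + 2×3 + 1×2 = 28; y_lin[3] = 5×4 + 2×4 + 1×3 + 1×2 = 33; y_lin[4] = 5×1 + 2×4 + 1×4 + 1×3 + 2×2 = 24; y_lin[5] = 2×1 + 1×4 + 1×4 + 2×3 = 16; y_lin[6] = 1×1 + 1×4 + 2×4 = 13; y_lin[7] = 1×1 + 2×4 = 9; y_lin[8] = 2×1 = 2 → [10, 19, 28, 33, 24, 16, 13, 9, 2]. Circular (length 5): y[0] = 5×2 + 2×1 + 1×4 + 1×4 + 2×3 = 26; y[1] = 5×3 + 2×2 + 1×1 + 1×4 + 2×4 = 32; y[2] = 5×4 + 2×3 + 1×2 + 1×1 + 2×4 = 37; y[3] = 5×4 + 2×4 + 1×3 + 1×2 + 2×1 = 35; y[4] = 5×1 + 2×4 + 1×4 + 1×3 + 2×2 = 24 → [26, 32, 37, 35, 24]

Linear: [10, 19, 28, 33, 24, 16, 13, 9, 2], Circular: [26, 32, 37, 35, 24]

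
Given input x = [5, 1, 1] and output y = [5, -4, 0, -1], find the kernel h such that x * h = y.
Output length 4 = len(x) + len(h) - 1 ⇒ len(h) = 2. Solve h forward using h[k] = (y[k] - Σ_{i≥1} x[i]·h[k-i]) / x[0]: h[0] = y[0] / x[0] = 5 / 5 = 1; h[1] = (y[1] - 1×1) / x[0] = (-4 - 1×1) / 5 = -1. So h = [1, -1]. Forward-check [5, 1, 1] * [1, -1]: y[0] = 5×1 = 5; y[1] = 5×-1 + 1×1 = -4; y[2] = 1×-1 + 1×1 = 0; y[3] = 1×-1 = -1 → [5, -4, 0, -1] ✓

[1, -1]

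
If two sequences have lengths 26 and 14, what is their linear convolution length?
Linear/full convolution length: m + n - 1 = 26 + 14 - 1 = 39

39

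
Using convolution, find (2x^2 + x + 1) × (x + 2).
Ascending coefficients: a = [1, 1, 2], b = [2, 1]. c[0] = 1×2 = 2; c[1] = 1×1 + 1×2 = 3; c[2] = 1×1 + 2×2 = 5; c[3] = 2×1 = 2. Result coefficients: [2, 3, 5, 2] → 2x^3 + 5x^2 + 3x + 2

2x^3 + 5x^2 + 3x + 2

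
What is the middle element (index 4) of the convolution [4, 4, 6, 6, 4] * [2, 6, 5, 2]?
Use y[k] = Σ_i a[i]·b[k-i] at k=4. y[4] = 4×2 + 6×5 + 6×6 + 4×2 = 82

82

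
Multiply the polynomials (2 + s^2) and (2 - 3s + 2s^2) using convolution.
Ascending coefficients: a = [2, 0, 1], b = [2, -3, 2]. c[0] = 2×2 = 4; c[1] = 2×-3 + 0×2 = -6; c[2] = 2×2 + 0×-3 + 1×2 = 6; c[3] = 0×2 + 1×-3 = -3; c[4] = 1×2 = 2. Result coefficients: [4, -6, 6, -3, 2] → 4 - 6s + 6s^2 - 3s^3 + 2s^4

4 - 6s + 6s^2 - 3s^3 + 2s^4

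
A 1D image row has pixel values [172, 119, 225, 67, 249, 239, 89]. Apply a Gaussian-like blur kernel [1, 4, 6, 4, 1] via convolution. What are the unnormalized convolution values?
Convolve image row [172, 119, 225, 67, 249, 239, 89] with kernel [1, 4, 6, 4, 1]: y[0] = 172×1 = 172; y[1] = 172×4 + 119×1 = 807; y[2] = 172×6 + 119×4 + 225×1 = 1733; y[3] = 172×4 + 119×6 + 225×4 + 67×1 = 2369; y[4] = 172×1 + 119×4 + 225×6 + 67×4 + 249×1 = 2515; y[5] = 119×1 + 225×4 + 67×6 + 249×4 + 239×1 = 2656; y[6] = 225×1 + 67×4 + 249×6 + 239×4 + 89×1 = 3032; y[7] = 67×1 + 249×4 + 239×6 + 89×4 = 2853; y[8] = 249×1 + 239×4 + 89×6 = 1739; y[9] = 239×1 + 89×4 = 595; y[10] = 89×1 = 89 → [172, 807, 1733, 2369, 2515, 2656, 3032, 2853, 1739, 595, 89]. Normalization factor = sum(kernel) = 16.

[172, 807, 1733, 2369, 2515, 2656, 3032, 2853, 1739, 595, 89]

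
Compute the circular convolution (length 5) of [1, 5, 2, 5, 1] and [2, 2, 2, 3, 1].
Use y[k] = Σ_j f[j]·g[(k-j) mod 5]. y[0] = 1×2 + 5×1 + 2×3 + 5×2 + 1×2 = 25; y[1] = 1×2 + 5×2 + 2×1 + 5×3 + 1×2 = 31; y[2] = 1×2 + 5×2 + 2×2 + 5×1 + 1×3 = 24; y[3] = 1×3 + 5×2 + 2×2 + 5×2 + 1×1 = 28; y[4] = 1×1 + 5×3 + 2×2 + 5×2 + 1×2 = 32. Result: [25, 31, 24, 28, 32]

[25, 31, 24, 28, 32]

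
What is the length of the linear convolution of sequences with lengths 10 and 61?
Linear/full convolution length: m + n - 1 = 10 + 61 - 1 = 70

70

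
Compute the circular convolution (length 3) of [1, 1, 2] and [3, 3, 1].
Use y[k] = Σ_j f[j]·g[(k-j) mod 3]. y[0] = 1×3 + 1×1 + 2×3 = 10; y[1] = 1×3 + 1×3 + 2×1 = 8; y[2] = 1×1 + 1×3 + 2×3 = 10. Result: [10, 8, 10]

[10, 8, 10]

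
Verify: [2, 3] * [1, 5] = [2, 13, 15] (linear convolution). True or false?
Recompute linear convolution of [2, 3] and [1, 5]: y[0] = 2×1 = 2; y[1] = 2×5 + 3×1 = 13; y[2] = 3×5 = 15 → [2, 13, 15]. Given [2, 13, 15] matches, so answer: Yes

Yes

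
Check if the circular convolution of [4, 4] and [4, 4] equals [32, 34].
Recompute circular convolution of [4, 4] and [4, 4]: y[0] = 4×4 + 4×4 = 32; y[1] = 4×4 + 4×4 = 32 → [32, 32]. Compare to given [32, 34]: they differ at index 1: given 34, correct 32, so answer: No

No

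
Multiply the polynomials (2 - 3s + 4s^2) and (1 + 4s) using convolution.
Ascending coefficients: a = [2, -3, 4], b = [1, 4]. c[0] = 2×1 = 2; c[1] = 2×4 + -3×1 = 5; c[2] = -3×4 + 4×1 = -8; c[3] = 4×4 = 16. Result coefficients: [2, 5, -8, 16] → 2 + 5s - 8s^2 + 16s^3

2 + 5s - 8s^2 + 16s^3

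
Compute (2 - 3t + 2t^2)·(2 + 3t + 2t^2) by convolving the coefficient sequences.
Ascending coefficients: a = [2, -3, 2], b = [2, 3, 2]. c[0] = 2×2 = 4; c[1] = 2×3 + -3×2 = 0; c[2] = 2×2 + -3×3 + 2×2 = -1; c[3] = -3×2 + 2×3 = 0; c[4] = 2×2 = 4. Result coefficients: [4, 0, -1, 0, 4] → 4 - t^2 + 4t^4

4 - t^2 + 4t^4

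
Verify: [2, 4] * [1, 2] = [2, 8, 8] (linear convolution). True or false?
Recompute linear convolution of [2, 4] and [1, 2]: y[0] = 2×1 = 2; y[1] = 2×2 + 4×1 = 8; y[2] = 4×2 = 8 → [2, 8, 8]. Given [2, 8, 8] matches, so answer: Yes

Yes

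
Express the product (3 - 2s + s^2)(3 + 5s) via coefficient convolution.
Ascending coefficients: a = [3, -2, 1], b = [3, 5]. c[0] = 3×3 = 9; c[1] = 3×5 + -2×3 = 9; c[2] = -2×5 + 1×3 = -7; c[3] = 1×5 = 5. Result coefficients: [9, 9, -7, 5] → 9 + 9s - 7s^2 + 5s^3

9 + 9s - 7s^2 + 5s^3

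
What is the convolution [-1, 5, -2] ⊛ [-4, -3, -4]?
y[0] = -1×-4 = 4; y[1] = -1×-3 + 5×-4 = -17; y[2] = -1×-4 + 5×-3 + -2×-4 = -3; y[3] = 5×-4 + -2×-3 = -14; y[4] = -2×-4 = 8

[4, -17, -3, -14, 8]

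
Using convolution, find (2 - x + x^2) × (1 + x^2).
Ascending coefficients: a = [2, -1, 1], b = [1, 0, 1]. c[0] = 2×1 = 2; c[1] = 2×0 + -1×1 = -1; c[2] = 2×1 + -1×0 + 1×1 = 3; c[3] = -1×1 + 1×0 = -1; c[4] = 1×1 = 1. Result coefficients: [2, -1, 3, -1, 1] → 2 - x + 3x^2 - x^3 + x^4

2 - x + 3x^2 - x^3 + x^4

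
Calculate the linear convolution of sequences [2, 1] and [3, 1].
y[0] = 2×3 = 6; y[1] = 2×1 + 1×3 = 5; y[2] = 1×1 = 1

[6, 5, 1]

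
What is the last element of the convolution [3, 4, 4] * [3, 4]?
Use y[k] = Σ_i a[i]·b[k-i] at k=3. y[3] = 4×4 = 16

16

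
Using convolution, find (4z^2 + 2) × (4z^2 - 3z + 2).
Ascending coefficients: a = [2, 0, 4], b = [2, -3, 4]. c[0] = 2×2 = 4; c[1] = 2×-3 + 0×2 = -6; c[2] = 2×4 + 0×-3 + 4×2 = 16; c[3] = 0×4 + 4×-3 = -12; c[4] = 4×4 = 16. Result coefficients: [4, -6, 16, -12, 16] → 16z^4 - 12z^3 + 16z^2 - 6z + 4

16z^4 - 12z^3 + 16z^2 - 6z + 4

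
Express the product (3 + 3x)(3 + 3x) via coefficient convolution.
Ascending coefficients: a = [3, 3], b = [3, 3]. c[0] = 3×3 = 9; c[1] = 3×3 + 3×3 = 18; c[2] = 3×3 = 9. Result coefficients: [9, 18, 9] → 9 + 18x + 9x^2

9 + 18x + 9x^2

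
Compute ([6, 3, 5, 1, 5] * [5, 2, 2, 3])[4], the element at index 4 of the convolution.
Use y[k] = Σ_i a[i]·b[k-i] at k=4. y[4] = 3×3 + 5×2 + 1×2 + 5×5 = 46

46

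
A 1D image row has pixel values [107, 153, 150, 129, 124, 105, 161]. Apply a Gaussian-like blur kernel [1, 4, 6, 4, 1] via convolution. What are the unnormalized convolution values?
Convolve image row [107, 153, 150, 129, 124, 105, 161] with kernel [1, 4, 6, 4, 1]: y[0] = 107×1 = 107; y[1] = 107×4 + 153×1 = 581; y[2] = 107×6 + 153×4 + 150×1 = 1404; y[3] = 107×4 + 153×6 + 150×4 + 129×1 = 2075; y[4] = 107×1 + 153×4 + 150×6 + 129×4 + 124×1 = 2259; y[5] = 153×1 + 150×4 + 129×6 + 124×4 + 105×1 = 2128; y[6] = 150×1 + 129×4 + 124×6 + 105×4 + 161×1 = 1991; y[7] = 129×1 + 124×4 + 105×6 + 161×4 = 1899; y[8] = 124×1 + 105×4 + 161×6 = 1510; y[9] = 105×1 + 161×4 = 749; y[10] = 161×1 = 161 → [107, 581, 1404, 2075, 2259, 2128, 1991, 1899, 1510, 749, 161]. Normalization factor = sum(kernel) = 16.

[107, 581, 1404, 2075, 2259, 2128, 1991, 1899, 1510, 749, 161]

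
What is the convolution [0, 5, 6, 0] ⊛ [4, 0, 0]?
y[0] = 0×4 = 0; y[1] = 0×0 + 5×4 = 20; y[2] = 0×0 + 5×0 + 6×4 = 24; y[3] = 5×0 + 6×0 + 0×4 = 0; y[4] = 6×0 + 0×0 = 0; y[5] = 0×0 = 0

[0, 20, 24, 0, 0, 0]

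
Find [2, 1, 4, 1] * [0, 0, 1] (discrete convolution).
y[0] = 2×0 = 0; y[1] = 2×0 + 1×0 = 0; y[2] = 2×1 + 1×0 + 4×0 = 2; y[3] = 1×1 + 4×0 + 1×0 = 1; y[4] = 4×1 + 1×0 = 4; y[5] = 1×1 = 1

[0, 0, 2, 1, 4, 1]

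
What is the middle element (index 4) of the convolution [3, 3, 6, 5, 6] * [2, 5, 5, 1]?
Use y[k] = Σ_i a[i]·b[k-i] at k=4. y[4] = 3×1 + 6×5 + 5×5 + 6×2 = 70

70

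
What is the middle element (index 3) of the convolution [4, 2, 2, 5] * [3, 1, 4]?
Use y[k] = Σ_i a[i]·b[k-i] at k=3. y[3] = 2×4 + 2×1 + 5×3 = 25

25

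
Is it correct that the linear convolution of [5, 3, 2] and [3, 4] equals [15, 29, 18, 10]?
Recompute linear convolution of [5, 3, 2] and [3, 4]: y[0] = 5×3 = 15; y[1] = 5×4 + 3×3 = 29; y[2] = 3×4 + 2×3 = 18; y[3] = 2×4 = 8 → [15, 29, 18, 8]. Compare to given [15, 29, 18, 10]: they differ at index 3: given 10, correct 8, so answer: No

No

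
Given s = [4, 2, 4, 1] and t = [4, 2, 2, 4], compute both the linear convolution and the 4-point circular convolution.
Linear: y_lin[0] = 4×4 = 16; y_lin[1] = 4×2 + 2×4 = 16; y_lin[2] = 4×2 + 2×2 + 4×4 = 28; y_lin[3] = 4×4 + 2×2 + 4×2 + 1×4 = 32; y_lin[4] = 2×4 + 4×2 + 1×2 = 18; y_lin[5] = 4×4 + 1×2 = 18; y_lin[6] = 1×4 = 4 → [16, 16, 28, 32, 18, 18, 4]. Circular (length 4): y[0] = 4×4 + 2×4 + 4×2 + 1×2 = 34; y[1] = 4×2 + 2×4 + 4×4 + 1×2 = 34; y[2] = 4×2 + 2×2 + 4×4 + 1×4 = 32; y[3] = 4×4 + 2×2 + 4×2 + 1×4 = 32 → [34, 34, 32, 32]

Linear: [16, 16, 28, 32, 18, 18, 4], Circular: [34, 34, 32, 32]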